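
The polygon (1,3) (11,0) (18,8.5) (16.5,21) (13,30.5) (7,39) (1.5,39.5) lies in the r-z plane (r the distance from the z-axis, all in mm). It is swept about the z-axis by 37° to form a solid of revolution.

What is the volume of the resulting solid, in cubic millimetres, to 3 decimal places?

Volume = 2684.877 mm³

Profile (r,z), 7 vertices: (1,3) (11,0) (18,8.5) (16.5,21) (13,30.5) (7,39) (1.5,39.5)
edge 0: (1,3)→(11,0)  cross = 1·0 − 11·3 = -33.0000; (r_i+r_j)·cross = 12·-33.0000 = -396.0000
edge 1: (11,0)→(18,8.5)  cross = 11·8.5 − 18·0 = 93.5000; (r_i+r_j)·cross = 29·93.5000 = 2711.5000
edge 2: (18,8.5)→(16.5,21)  cross = 18·21 − 16.5·8.5 = 237.7500; (r_i+r_j)·cross = 34.5·237.7500 = 8202.3750
edge 3: (16.5,21)→(13,30.5)  cross = 16.5·30.5 − 13·21 = 230.2500; (r_i+r_j)·cross = 29.5·230.2500 = 6792.3750
edge 4: (13,30.5)→(7,39)  cross = 13·39 − 7·30.5 = 293.5000; (r_i+r_j)·cross = 20·293.5000 = 5870.0000
edge 5: (7,39)→(1.5,39.5)  cross = 7·39.5 − 1.5·39 = 218.0000; (r_i+r_j)·cross = 8.5·218.0000 = 1853.0000
edge 6: (1.5,39.5)→(1,3)  cross = 1.5·3 − 1·39.5 = -35.0000; (r_i+r_j)·cross = 2.5·-35.0000 = -87.5000
Σcross = 1005.0000 → A = |Σcross|/2 = 502.5000 mm²
Σ(r_i+r_j)·cross = 24945.7500 → first moment M = |Σ|/6 = 4157.6250
R_c = M/A = 4157.6250/502.5000 = 8.2739 mm
θ = 37° = 0.645772 rad
V = θ·R_c·A = 0.645772·8.2739·502.5000 = 2684.877 mm³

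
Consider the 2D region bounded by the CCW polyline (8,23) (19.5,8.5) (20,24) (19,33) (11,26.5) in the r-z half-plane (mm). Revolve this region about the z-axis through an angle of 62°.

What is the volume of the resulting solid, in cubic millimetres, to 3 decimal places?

Volume = 2571.305 mm³

Profile (r,z), 5 vertices: (8,23) (19.5,8.5) (20,24) (19,33) (11,26.5)
edge 0: (8,23)→(19.5,8.5)  cross = 8·8.5 − 19.5·23 = -380.5000; (r_i+r_j)·cross = 27.5·-380.5000 = -10463.7500
edge 1: (19.5,8.5)→(20,24)  cross = 19.5·24 − 20·8.5 = 298.0000; (r_i+r_j)·cross = 39.5·298.0000 = 11771.0000
edge 2: (20,24)→(19,33)  cross = 20·33 − 19·24 = 204.0000; (r_i+r_j)·cross = 39·204.0000 = 7956.0000
edge 3: (19,33)→(11,26.5)  cross = 19·26.5 − 11·33 = 140.5000; (r_i+r_j)·cross = 30·140.5000 = 4215.0000
edge 4: (11,26.5)→(8,23)  cross = 11·23 − 8·26.5 = 41.0000; (r_i+r_j)·cross = 19·41.0000 = 779.0000
Σcross = 303.0000 → A = |Σcross|/2 = 151.5000 mm²
Σ(r_i+r_j)·cross = 14257.2500 → first moment M = |Σ|/6 = 2376.2083
R_c = M/A = 2376.2083/151.5000 = 15.6845 mm
θ = 62° = 1.082104 rad
V = θ·R_c·A = 1.082104·15.6845·151.5000 = 2571.305 mm³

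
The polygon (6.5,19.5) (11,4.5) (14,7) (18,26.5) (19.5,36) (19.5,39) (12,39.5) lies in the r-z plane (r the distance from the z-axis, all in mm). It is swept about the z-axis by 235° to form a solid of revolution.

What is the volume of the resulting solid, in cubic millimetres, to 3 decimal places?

Volume = 14527.255 mm³

Profile (r,z), 7 vertices: (6.5,19.5) (11,4.5) (14,7) (18,26.5) (19.5,36) (19.5,39) (12,39.5)
edge 0: (6.5,19.5)→(11,4.5)  cross = 6.5·4.5 − 11·19.5 = -185.2500; (r_i+r_j)·cross = 17.5·-185.2500 = -3241.8750
edge 1: (11,4.5)→(14,7)  cross = 11·7 − 14·4.5 = 14.0000; (r_i+r_j)·cross = 25·14.0000 = 350.0000
edge 2: (14,7)→(18,26.5)  cross = 14·26.5 − 18·7 = 245.0000; (r_i+r_j)·cross = 32·245.0000 = 7840.0000
edge 3: (18,26.5)→(19.5,36)  cross = 18·36 − 19.5·26.5 = 131.2500; (r_i+r_j)·cross = 37.5·131.2500 = 4921.8750
edge 4: (19.5,36)→(19.5,39)  cross = 19.5·39 − 19.5·36 = 58.5000; (r_i+r_j)·cross = 39·58.5000 = 2281.5000
edge 5: (19.5,39)→(12,39.5)  cross = 19.5·39.5 − 12·39 = 302.2500; (r_i+r_j)·cross = 31.5·302.2500 = 9520.8750
edge 6: (12,39.5)→(6.5,19.5)  cross = 12·19.5 − 6.5·39.5 = -22.7500; (r_i+r_j)·cross = 18.5·-22.7500 = -420.8750
Σcross = 543.0000 → A = |Σcross|/2 = 271.5000 mm²
Σ(r_i+r_j)·cross = 21251.5000 → first moment M = |Σ|/6 = 3541.9167
R_c = M/A = 3541.9167/271.5000 = 13.0457 mm
θ = 235° = 4.101524 rad
V = θ·R_c·A = 4.101524·13.0457·271.5000 = 14527.255 mm³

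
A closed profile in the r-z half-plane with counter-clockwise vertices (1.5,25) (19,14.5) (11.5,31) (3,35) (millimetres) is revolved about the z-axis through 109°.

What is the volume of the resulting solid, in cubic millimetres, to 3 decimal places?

Profile (r,z), 4 vertices: (1.5,25) (19,14.5) (11.5,31) (3,35)
edge 0: (1.5,25)→(19,14.5)  cross = 1.5·14.5 − 19·25 = -453.2500; (r_i+r_j)·cross = 20.5·-453.2500 = -9291.6250
edge 1: (19,14.5)→(11.5,31)  cross = 19·31 − 11.5·14.5 = 422.2500; (r_i+r_j)·cross = 30.5·422.2500 = 12878.6250
edge 2: (11.5,31)→(3,35)  cross = 11.5·35 − 3·31 = 309.5000; (r_i+r_j)·cross = 14.5·309.5000 = 4487.7500
edge 3: (3,35)→(1.5,25)  cross = 3·25 − 1.5·35 = 22.5000; (r_i+r_j)·cross = 4.5·22.5000 = 101.2500
Σcross = 301.0000 → A = |Σcross|/2 = 150.5000 mm²
Σ(r_i+r_j)·cross = 8176.0000 → first moment M = |Σ|/6 = 1362.6667
R_c = M/A = 1362.6667/150.5000 = 9.0543 mm
θ = 109° = 1.902409 rad
V = θ·R_c·A = 1.902409·9.0543·150.5000 = 2592.349 mm³

Volume = 2592.349 mm³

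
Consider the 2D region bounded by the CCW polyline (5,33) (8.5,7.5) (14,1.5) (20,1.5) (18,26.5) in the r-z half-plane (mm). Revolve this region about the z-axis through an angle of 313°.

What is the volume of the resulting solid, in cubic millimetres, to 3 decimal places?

Volume = 21911.955 mm³

Profile (r,z), 5 vertices: (5,33) (8.5,7.5) (14,1.5) (20,1.5) (18,26.5)
edge 0: (5,33)→(8.5,7.5)  cross = 5·7.5 − 8.5·33 = -243.0000; (r_i+r_j)·cross = 13.5·-243.0000 = -3280.5000
edge 1: (8.5,7.5)→(14,1.5)  cross = 8.5·1.5 − 14·7.5 = -92.2500; (r_i+r_j)·cross = 22.5·-92.2500 = -2075.6250
edge 2: (14,1.5)→(20,1.5)  cross = 14·1.5 − 20·1.5 = -9.0000; (r_i+r_j)·cross = 34·-9.0000 = -306.0000
edge 3: (20,1.5)→(18,26.5)  cross = 20·26.5 − 18·1.5 = 503.0000; (r_i+r_j)·cross = 38·503.0000 = 19114.0000
edge 4: (18,26.5)→(5,33)  cross = 18·33 − 5·26.5 = 461.5000; (r_i+r_j)·cross = 23·461.5000 = 10614.5000
Σcross = 620.2500 → A = |Σcross|/2 = 310.1250 mm²
Σ(r_i+r_j)·cross = 24066.3750 → first moment M = |Σ|/6 = 4011.0625
R_c = M/A = 4011.0625/310.1250 = 12.9337 mm
θ = 313° = 5.462881 rad
V = θ·R_c·A = 5.462881·12.9337·310.1250 = 21911.955 mm³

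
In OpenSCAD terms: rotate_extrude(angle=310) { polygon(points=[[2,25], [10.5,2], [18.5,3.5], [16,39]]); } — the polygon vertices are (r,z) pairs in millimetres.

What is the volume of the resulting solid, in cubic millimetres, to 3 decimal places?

Volume = 23010.268 mm³

Profile (r,z), 4 vertices: (2,25) (10.5,2) (18.5,3.5) (16,39)
edge 0: (2,25)→(10.5,2)  cross = 2·2 − 10.5·25 = -258.5000; (r_i+r_j)·cross = 12.5·-258.5000 = -3231.2500
edge 1: (10.5,2)→(18.5,3.5)  cross = 10.5·3.5 − 18.5·2 = -0.2500; (r_i+r_j)·cross = 29·-0.2500 = -7.2500
edge 2: (18.5,3.5)→(16,39)  cross = 18.5·39 − 16·3.5 = 665.5000; (r_i+r_j)·cross = 34.5·665.5000 = 22959.7500
edge 3: (16,39)→(2,25)  cross = 16·25 − 2·39 = 322.0000; (r_i+r_j)·cross = 18·322.0000 = 5796.0000
Σcross = 728.7500 → A = |Σcross|/2 = 364.3750 mm²
Σ(r_i+r_j)·cross = 25517.2500 → first moment M = |Σ|/6 = 4252.8750
R_c = M/A = 4252.8750/364.3750 = 11.6717 mm
θ = 310° = 5.410521 rad
V = θ·R_c·A = 5.410521·11.6717·364.3750 = 23010.268 mm³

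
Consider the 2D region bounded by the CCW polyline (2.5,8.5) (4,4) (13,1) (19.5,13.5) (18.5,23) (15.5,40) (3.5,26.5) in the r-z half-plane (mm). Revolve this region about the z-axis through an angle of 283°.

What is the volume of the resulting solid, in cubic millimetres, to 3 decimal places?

Profile (r,z), 7 vertices: (2.5,8.5) (4,4) (13,1) (19.5,13.5) (18.5,23) (15.5,40) (3.5,26.5)
edge 0: (2.5,8.5)→(4,4)  cross = 2.5·4 − 4·8.5 = -24.0000; (r_i+r_j)·cross = 6.5·-24.0000 = -156.0000
edge 1: (4,4)→(13,1)  cross = 4·1 − 13·4 = -48.0000; (r_i+r_j)·cross = 17·-48.0000 = -816.0000
edge 2: (13,1)→(19.5,13.5)  cross = 13·13.5 − 19.5·1 = 156.0000; (r_i+r_j)·cross = 32.5·156.0000 = 5070.0000
edge 3: (19.5,13.5)→(18.5,23)  cross = 19.5·23 − 18.5·13.5 = 198.7500; (r_i+r_j)·cross = 38·198.7500 = 7552.5000
edge 4: (18.5,23)→(15.5,40)  cross = 18.5·40 − 15.5·23 = 383.5000; (r_i+r_j)·cross = 34·383.5000 = 13039.0000
edge 5: (15.5,40)→(3.5,26.5)  cross = 15.5·26.5 − 3.5·40 = 270.7500; (r_i+r_j)·cross = 19·270.7500 = 5144.2500
edge 6: (3.5,26.5)→(2.5,8.5)  cross = 3.5·8.5 − 2.5·26.5 = -36.5000; (r_i+r_j)·cross = 6·-36.5000 = -219.0000
Σcross = 900.5000 → A = |Σcross|/2 = 450.2500 mm²
Σ(r_i+r_j)·cross = 29614.7500 → first moment M = |Σ|/6 = 4935.7917
R_c = M/A = 4935.7917/450.2500 = 10.9623 mm
θ = 283° = 4.939282 rad
V = θ·R_c·A = 4.939282·10.9623·450.2500 = 24379.266 mm³

Volume = 24379.266 mm³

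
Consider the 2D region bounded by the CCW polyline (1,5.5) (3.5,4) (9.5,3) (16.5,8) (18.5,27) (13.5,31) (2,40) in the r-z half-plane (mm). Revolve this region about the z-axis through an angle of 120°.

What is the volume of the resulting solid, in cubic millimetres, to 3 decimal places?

Volume = 8616.821 mm³

Profile (r,z), 7 vertices: (1,5.5) (3.5,4) (9.5,3) (16.5,8) (18.5,27) (13.5,31) (2,40)
edge 0: (1,5.5)→(3.5,4)  cross = 1·4 − 3.5·5.5 = -15.2500; (r_i+r_j)·cross = 4.5·-15.2500 = -68.6250
edge 1: (3.5,4)→(9.5,3)  cross = 3.5·3 − 9.5·4 = -27.5000; (r_i+r_j)·cross = 13·-27.5000 = -357.5000
edge 2: (9.5,3)→(16.5,8)  cross = 9.5·8 − 16.5·3 = 26.5000; (r_i+r_j)·cross = 26·26.5000 = 689.0000
edge 3: (16.5,8)→(18.5,27)  cross = 16.5·27 − 18.5·8 = 297.5000; (r_i+r_j)·cross = 35·297.5000 = 10412.5000
edge 4: (18.5,27)→(13.5,31)  cross = 18.5·31 − 13.5·27 = 209.0000; (r_i+r_j)·cross = 32·209.0000 = 6688.0000
edge 5: (13.5,31)→(2,40)  cross = 13.5·40 − 2·31 = 478.0000; (r_i+r_j)·cross = 15.5·478.0000 = 7409.0000
edge 6: (2,40)→(1,5.5)  cross = 2·5.5 − 1·40 = -29.0000; (r_i+r_j)·cross = 3·-29.0000 = -87.0000
Σcross = 939.2500 → A = |Σcross|/2 = 469.6250 mm²
Σ(r_i+r_j)·cross = 24685.3750 → first moment M = |Σ|/6 = 4114.2292
R_c = M/A = 4114.2292/469.6250 = 8.7607 mm
θ = 120° = 2.094395 rad
V = θ·R_c·A = 2.094395·8.7607·469.6250 = 8616.821 mm³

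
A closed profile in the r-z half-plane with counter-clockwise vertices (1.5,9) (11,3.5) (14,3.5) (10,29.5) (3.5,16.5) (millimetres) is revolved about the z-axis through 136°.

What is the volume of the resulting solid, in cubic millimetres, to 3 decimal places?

Profile (r,z), 5 vertices: (1.5,9) (11,3.5) (14,3.5) (10,29.5) (3.5,16.5)
edge 0: (1.5,9)→(11,3.5)  cross = 1.5·3.5 − 11·9 = -93.7500; (r_i+r_j)·cross = 12.5·-93.7500 = -1171.8750
edge 1: (11,3.5)→(14,3.5)  cross = 11·3.5 − 14·3.5 = -10.5000; (r_i+r_j)·cross = 25·-10.5000 = -262.5000
edge 2: (14,3.5)→(10,29.5)  cross = 14·29.5 − 10·3.5 = 378.0000; (r_i+r_j)·cross = 24·378.0000 = 9072.0000
edge 3: (10,29.5)→(3.5,16.5)  cross = 10·16.5 − 3.5·29.5 = 61.7500; (r_i+r_j)·cross = 13.5·61.7500 = 833.6250
edge 4: (3.5,16.5)→(1.5,9)  cross = 3.5·9 − 1.5·16.5 = 6.7500; (r_i+r_j)·cross = 5·6.7500 = 33.7500
Σcross = 342.2500 → A = |Σcross|/2 = 171.1250 mm²
Σ(r_i+r_j)·cross = 8505.0000 → first moment M = |Σ|/6 = 1417.5000
R_c = M/A = 1417.5000/171.1250 = 8.2834 mm
θ = 136° = 2.373648 rad
V = θ·R_c·A = 2.373648·8.2834·171.1250 = 3364.646 mm³

Volume = 3364.646 mm³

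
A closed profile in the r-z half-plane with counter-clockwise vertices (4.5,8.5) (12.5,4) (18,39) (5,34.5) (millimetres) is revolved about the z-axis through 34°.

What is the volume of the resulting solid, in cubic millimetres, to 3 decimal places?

Profile (r,z), 4 vertices: (4.5,8.5) (12.5,4) (18,39) (5,34.5)
edge 0: (4.5,8.5)→(12.5,4)  cross = 4.5·4 − 12.5·8.5 = -88.2500; (r_i+r_j)·cross = 17·-88.2500 = -1500.2500
edge 1: (12.5,4)→(18,39)  cross = 12.5·39 − 18·4 = 415.5000; (r_i+r_j)·cross = 30.5·415.5000 = 12672.7500
edge 2: (18,39)→(5,34.5)  cross = 18·34.5 − 5·39 = 426.0000; (r_i+r_j)·cross = 23·426.0000 = 9798.0000
edge 3: (5,34.5)→(4.5,8.5)  cross = 5·8.5 − 4.5·34.5 = -112.7500; (r_i+r_j)·cross = 9.5·-112.7500 = -1071.1250
Σcross = 640.5000 → A = |Σcross|/2 = 320.2500 mm²
Σ(r_i+r_j)·cross = 19899.3750 → first moment M = |Σ|/6 = 3316.5625
R_c = M/A = 3316.5625/320.2500 = 10.3562 mm
θ = 34° = 0.593412 rad
V = θ·R_c·A = 0.593412·10.3562·320.2500 = 1968.088 mm³

Volume = 1968.088 mm³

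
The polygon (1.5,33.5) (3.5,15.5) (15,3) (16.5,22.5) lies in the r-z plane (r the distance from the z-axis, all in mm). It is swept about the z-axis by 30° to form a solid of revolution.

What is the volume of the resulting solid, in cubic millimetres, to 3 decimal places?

Profile (r,z), 4 vertices: (1.5,33.5) (3.5,15.5) (15,3) (16.5,22.5)
edge 0: (1.5,33.5)→(3.5,15.5)  cross = 1.5·15.5 − 3.5·33.5 = -94.0000; (r_i+r_j)·cross = 5·-94.0000 = -470.0000
edge 1: (3.5,15.5)→(15,3)  cross = 3.5·3 − 15·15.5 = -222.0000; (r_i+r_j)·cross = 18.5·-222.0000 = -4107.0000
edge 2: (15,3)→(16.5,22.5)  cross = 15·22.5 − 16.5·3 = 288.0000; (r_i+r_j)·cross = 31.5·288.0000 = 9072.0000
edge 3: (16.5,22.5)→(1.5,33.5)  cross = 16.5·33.5 − 1.5·22.5 = 519.0000; (r_i+r_j)·cross = 18·519.0000 = 9342.0000
Σcross = 491.0000 → A = |Σcross|/2 = 245.5000 mm²
Σ(r_i+r_j)·cross = 13837.0000 → first moment M = |Σ|/6 = 2306.1667
R_c = M/A = 2306.1667/245.5000 = 9.3938 mm
θ = 30° = 0.523599 rad
V = θ·R_c·A = 0.523599·9.3938·245.5000 = 1207.506 mm³

Volume = 1207.506 mm³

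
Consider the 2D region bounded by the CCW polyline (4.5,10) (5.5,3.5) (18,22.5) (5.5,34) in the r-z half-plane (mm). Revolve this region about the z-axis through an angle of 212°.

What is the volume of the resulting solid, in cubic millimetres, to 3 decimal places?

Volume = 7109.738 mm³

Profile (r,z), 4 vertices: (4.5,10) (5.5,3.5) (18,22.5) (5.5,34)
edge 0: (4.5,10)→(5.5,3.5)  cross = 4.5·3.5 − 5.5·10 = -39.2500; (r_i+r_j)·cross = 10·-39.2500 = -392.5000
edge 1: (5.5,3.5)→(18,22.5)  cross = 5.5·22.5 − 18·3.5 = 60.7500; (r_i+r_j)·cross = 23.5·60.7500 = 1427.6250
edge 2: (18,22.5)→(5.5,34)  cross = 18·34 − 5.5·22.5 = 488.2500; (r_i+r_j)·cross = 23.5·488.2500 = 11473.8750
edge 3: (5.5,34)→(4.5,10)  cross = 5.5·10 − 4.5·34 = -98.0000; (r_i+r_j)·cross = 10·-98.0000 = -980.0000
Σcross = 411.7500 → A = |Σcross|/2 = 205.8750 mm²
Σ(r_i+r_j)·cross = 11529.0000 → first moment M = |Σ|/6 = 1921.5000
R_c = M/A = 1921.5000/205.8750 = 9.3333 mm
θ = 212° = 3.700098 rad
V = θ·R_c·A = 3.700098·9.3333·205.8750 = 7109.738 mm³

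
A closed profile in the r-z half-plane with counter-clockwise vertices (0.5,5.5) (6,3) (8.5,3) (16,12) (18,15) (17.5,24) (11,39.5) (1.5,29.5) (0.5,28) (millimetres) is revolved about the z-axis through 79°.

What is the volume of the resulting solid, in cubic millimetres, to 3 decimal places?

Profile (r,z), 9 vertices: (0.5,5.5) (6,3) (8.5,3) (16,12) (18,15) (17.5,24) (11,39.5) (1.5,29.5) (0.5,28)
edge 0: (0.5,5.5)→(6,3)  cross = 0.5·3 − 6·5.5 = -31.5000; (r_i+r_j)·cross = 6.5·-31.5000 = -204.7500
edge 1: (6,3)→(8.5,3)  cross = 6·3 − 8.5·3 = -7.5000; (r_i+r_j)·cross = 14.5·-7.5000 = -108.7500
edge 2: (8.5,3)→(16,12)  cross = 8.5·12 − 16·3 = 54.0000; (r_i+r_j)·cross = 24.5·54.0000 = 1323.0000
edge 3: (16,12)→(18,15)  cross = 16·15 − 18·12 = 24.0000; (r_i+r_j)·cross = 34·24.0000 = 816.0000
edge 4: (18,15)→(17.5,24)  cross = 18·24 − 17.5·15 = 169.5000; (r_i+r_j)·cross = 35.5·169.5000 = 6017.2500
edge 5: (17.5,24)→(11,39.5)  cross = 17.5·39.5 − 11·24 = 427.2500; (r_i+r_j)·cross = 28.5·427.2500 = 12176.6250
edge 6: (11,39.5)→(1.5,29.5)  cross = 11·29.5 − 1.5·39.5 = 265.2500; (r_i+r_j)·cross = 12.5·265.2500 = 3315.6250
edge 7: (1.5,29.5)→(0.5,28)  cross = 1.5·28 − 0.5·29.5 = 27.2500; (r_i+r_j)·cross = 2·27.2500 = 54.5000
edge 8: (0.5,28)→(0.5,5.5)  cross = 0.5·5.5 − 0.5·28 = -11.2500; (r_i+r_j)·cross = 1·-11.2500 = -11.2500
Σcross = 917.0000 → A = |Σcross|/2 = 458.5000 mm²
Σ(r_i+r_j)·cross = 23378.2500 → first moment M = |Σ|/6 = 3896.3750
R_c = M/A = 3896.3750/458.5000 = 8.4981 mm
θ = 79° = 1.378810 rad
V = θ·R_c·A = 1.378810·8.4981·458.5000 = 5372.361 mm³

Volume = 5372.361 mm³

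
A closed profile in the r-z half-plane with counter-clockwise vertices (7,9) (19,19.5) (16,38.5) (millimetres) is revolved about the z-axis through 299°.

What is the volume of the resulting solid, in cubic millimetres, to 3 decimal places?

Profile (r,z), 3 vertices: (7,9) (19,19.5) (16,38.5)
edge 0: (7,9)→(19,19.5)  cross = 7·19.5 − 19·9 = -34.5000; (r_i+r_j)·cross = 26·-34.5000 = -897.0000
edge 1: (19,19.5)→(16,38.5)  cross = 19·38.5 − 16·19.5 = 419.5000; (r_i+r_j)·cross = 35·419.5000 = 14682.5000
edge 2: (16,38.5)→(7,9)  cross = 16·9 − 7·38.5 = -125.5000; (r_i+r_j)·cross = 23·-125.5000 = -2886.5000
Σcross = 259.5000 → A = |Σcross|/2 = 129.7500 mm²
Σ(r_i+r_j)·cross = 10899.0000 → first moment M = |Σ|/6 = 1816.5000
R_c = M/A = 1816.5000/129.7500 = 14.0000 mm
θ = 299° = 5.218534 rad
V = θ·R_c·A = 5.218534·14.0000·129.7500 = 9479.468 mm³

Volume = 9479.468 mm³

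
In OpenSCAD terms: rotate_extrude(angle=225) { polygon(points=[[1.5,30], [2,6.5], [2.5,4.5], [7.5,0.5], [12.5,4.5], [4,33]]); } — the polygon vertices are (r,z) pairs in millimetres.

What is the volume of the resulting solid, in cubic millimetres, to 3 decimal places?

Volume = 4524.875 mm³

Profile (r,z), 6 vertices: (1.5,30) (2,6.5) (2.5,4.5) (7.5,0.5) (12.5,4.5) (4,33)
edge 0: (1.5,30)→(2,6.5)  cross = 1.5·6.5 − 2·30 = -50.2500; (r_i+r_j)·cross = 3.5·-50.2500 = -175.8750
edge 1: (2,6.5)→(2.5,4.5)  cross = 2·4.5 − 2.5·6.5 = -7.2500; (r_i+r_j)·cross = 4.5·-7.2500 = -32.6250
edge 2: (2.5,4.5)→(7.5,0.5)  cross = 2.5·0.5 − 7.5·4.5 = -32.5000; (r_i+r_j)·cross = 10·-32.5000 = -325.0000
edge 3: (7.5,0.5)→(12.5,4.5)  cross = 7.5·4.5 − 12.5·0.5 = 27.5000; (r_i+r_j)·cross = 20·27.5000 = 550.0000
edge 4: (12.5,4.5)→(4,33)  cross = 12.5·33 − 4·4.5 = 394.5000; (r_i+r_j)·cross = 16.5·394.5000 = 6509.2500
edge 5: (4,33)→(1.5,30)  cross = 4·30 − 1.5·33 = 70.5000; (r_i+r_j)·cross = 5.5·70.5000 = 387.7500
Σcross = 402.5000 → A = |Σcross|/2 = 201.2500 mm²
Σ(r_i+r_j)·cross = 6913.5000 → first moment M = |Σ|/6 = 1152.2500
R_c = M/A = 1152.2500/201.2500 = 5.7255 mm
θ = 225° = 3.926991 rad
V = θ·R_c·A = 3.926991·5.7255·201.2500 = 4524.875 mm³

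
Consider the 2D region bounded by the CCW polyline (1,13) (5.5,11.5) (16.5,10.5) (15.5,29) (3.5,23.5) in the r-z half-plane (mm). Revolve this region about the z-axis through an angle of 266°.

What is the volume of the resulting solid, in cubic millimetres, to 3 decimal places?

Profile (r,z), 5 vertices: (1,13) (5.5,11.5) (16.5,10.5) (15.5,29) (3.5,23.5)
edge 0: (1,13)→(5.5,11.5)  cross = 1·11.5 − 5.5·13 = -60.0000; (r_i+r_j)·cross = 6.5·-60.0000 = -390.0000
edge 1: (5.5,11.5)→(16.5,10.5)  cross = 5.5·10.5 − 16.5·11.5 = -132.0000; (r_i+r_j)·cross = 22·-132.0000 = -2904.0000
edge 2: (16.5,10.5)→(15.5,29)  cross = 16.5·29 − 15.5·10.5 = 315.7500; (r_i+r_j)·cross = 32·315.7500 = 10104.0000
edge 3: (15.5,29)→(3.5,23.5)  cross = 15.5·23.5 − 3.5·29 = 262.7500; (r_i+r_j)·cross = 19·262.7500 = 4992.2500
edge 4: (3.5,23.5)→(1,13)  cross = 3.5·13 − 1·23.5 = 22.0000; (r_i+r_j)·cross = 4.5·22.0000 = 99.0000
Σcross = 408.5000 → A = |Σcross|/2 = 204.2500 mm²
Σ(r_i+r_j)·cross = 11901.2500 → first moment M = |Σ|/6 = 1983.5417
R_c = M/A = 1983.5417/204.2500 = 9.7113 mm
θ = 266° = 4.642576 rad
V = θ·R_c·A = 4.642576·9.7113·204.2500 = 9208.743 mm³

Volume = 9208.743 mm³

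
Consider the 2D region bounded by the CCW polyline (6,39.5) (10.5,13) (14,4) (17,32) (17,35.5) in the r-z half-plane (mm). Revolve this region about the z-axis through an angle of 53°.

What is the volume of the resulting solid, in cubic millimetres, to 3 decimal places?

Profile (r,z), 5 vertices: (6,39.5) (10.5,13) (14,4) (17,32) (17,35.5)
edge 0: (6,39.5)→(10.5,13)  cross = 6·13 − 10.5·39.5 = -336.7500; (r_i+r_j)·cross = 16.5·-336.7500 = -5556.3750
edge 1: (10.5,13)→(14,4)  cross = 10.5·4 − 14·13 = -140.0000; (r_i+r_j)·cross = 24.5·-140.0000 = -3430.0000
edge 2: (14,4)→(17,32)  cross = 14·32 − 17·4 = 380.0000; (r_i+r_j)·cross = 31·380.0000 = 11780.0000
edge 3: (17,32)→(17,35.5)  cross = 17·35.5 − 17·32 = 59.5000; (r_i+r_j)·cross = 34·59.5000 = 2023.0000
edge 4: (17,35.5)→(6,39.5)  cross = 17·39.5 − 6·35.5 = 458.5000; (r_i+r_j)·cross = 23·458.5000 = 10545.5000
Σcross = 421.2500 → A = |Σcross|/2 = 210.6250 mm²
Σ(r_i+r_j)·cross = 15362.1250 → first moment M = |Σ|/6 = 2560.3542
R_c = M/A = 2560.3542/210.6250 = 12.1560 mm
θ = 53° = 0.925025 rad
V = θ·R_c·A = 0.925025·12.1560·210.6250 = 2368.390 mm³

Volume = 2368.390 mm³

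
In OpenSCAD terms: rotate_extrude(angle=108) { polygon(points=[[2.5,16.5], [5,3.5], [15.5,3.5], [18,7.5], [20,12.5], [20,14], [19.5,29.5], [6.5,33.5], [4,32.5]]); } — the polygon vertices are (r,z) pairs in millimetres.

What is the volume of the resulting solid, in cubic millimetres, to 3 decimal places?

Profile (r,z), 9 vertices: (2.5,16.5) (5,3.5) (15.5,3.5) (18,7.5) (20,12.5) (20,14) (19.5,29.5) (6.5,33.5) (4,32.5)
edge 0: (2.5,16.5)→(5,3.5)  cross = 2.5·3.5 − 5·16.5 = -73.7500; (r_i+r_j)·cross = 7.5·-73.7500 = -553.1250
edge 1: (5,3.5)→(15.5,3.5)  cross = 5·3.5 − 15.5·3.5 = -36.7500; (r_i+r_j)·cross = 20.5·-36.7500 = -753.3750
edge 2: (15.5,3.5)→(18,7.5)  cross = 15.5·7.5 − 18·3.5 = 53.2500; (r_i+r_j)·cross = 33.5·53.2500 = 1783.8750
edge 3: (18,7.5)→(20,12.5)  cross = 18·12.5 − 20·7.5 = 75.0000; (r_i+r_j)·cross = 38·75.0000 = 2850.0000
edge 4: (20,12.5)→(20,14)  cross = 20·14 − 20·12.5 = 30.0000; (r_i+r_j)·cross = 40·30.0000 = 1200.0000
edge 5: (20,14)→(19.5,29.5)  cross = 20·29.5 − 19.5·14 = 317.0000; (r_i+r_j)·cross = 39.5·317.0000 = 12521.5000
edge 6: (19.5,29.5)→(6.5,33.5)  cross = 19.5·33.5 − 6.5·29.5 = 461.5000; (r_i+r_j)·cross = 26·461.5000 = 11999.0000
edge 7: (6.5,33.5)→(4,32.5)  cross = 6.5·32.5 − 4·33.5 = 77.2500; (r_i+r_j)·cross = 10.5·77.2500 = 811.1250
edge 8: (4,32.5)→(2.5,16.5)  cross = 4·16.5 − 2.5·32.5 = -15.2500; (r_i+r_j)·cross = 6.5·-15.2500 = -99.1250
Σcross = 888.2500 → A = |Σcross|/2 = 444.1250 mm²
Σ(r_i+r_j)·cross = 29759.8750 → first moment M = |Σ|/6 = 4959.9792
R_c = M/A = 4959.9792/444.1250 = 11.1680 mm
θ = 108° = 1.884956 rad
V = θ·R_c·A = 1.884956·11.1680·444.1250 = 9349.340 mm³

Volume = 9349.340 mm³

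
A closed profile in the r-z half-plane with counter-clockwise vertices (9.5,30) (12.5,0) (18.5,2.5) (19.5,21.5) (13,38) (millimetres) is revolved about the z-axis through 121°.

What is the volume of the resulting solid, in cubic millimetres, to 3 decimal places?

Profile (r,z), 5 vertices: (9.5,30) (12.5,0) (18.5,2.5) (19.5,21.5) (13,38)
edge 0: (9.5,30)→(12.5,0)  cross = 9.5·0 − 12.5·30 = -375.0000; (r_i+r_j)·cross = 22·-375.0000 = -8250.0000
edge 1: (12.5,0)→(18.5,2.5)  cross = 12.5·2.5 − 18.5·0 = 31.2500; (r_i+r_j)·cross = 31·31.2500 = 968.7500
edge 2: (18.5,2.5)→(19.5,21.5)  cross = 18.5·21.5 − 19.5·2.5 = 349.0000; (r_i+r_j)·cross = 38·349.0000 = 13262.0000
edge 3: (19.5,21.5)→(13,38)  cross = 19.5·38 − 13·21.5 = 461.5000; (r_i+r_j)·cross = 32.5·461.5000 = 14998.7500
edge 4: (13,38)→(9.5,30)  cross = 13·30 − 9.5·38 = 29.0000; (r_i+r_j)·cross = 22.5·29.0000 = 652.5000
Σcross = 495.7500 → A = |Σcross|/2 = 247.8750 mm²
Σ(r_i+r_j)·cross = 21632.0000 → first moment M = |Σ|/6 = 3605.3333
R_c = M/A = 3605.3333/247.8750 = 14.5450 mm
θ = 121° = 2.111848 rad
V = θ·R_c·A = 2.111848·14.5450·247.8750 = 7613.917 mm³

Volume = 7613.917 mm³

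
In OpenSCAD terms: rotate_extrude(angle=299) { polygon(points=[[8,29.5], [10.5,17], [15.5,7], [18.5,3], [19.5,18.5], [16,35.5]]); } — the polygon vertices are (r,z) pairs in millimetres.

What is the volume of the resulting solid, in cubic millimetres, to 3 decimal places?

Profile (r,z), 6 vertices: (8,29.5) (10.5,17) (15.5,7) (18.5,3) (19.5,18.5) (16,35.5)
edge 0: (8,29.5)→(10.5,17)  cross = 8·17 − 10.5·29.5 = -173.7500; (r_i+r_j)·cross = 18.5·-173.7500 = -3214.3750
edge 1: (10.5,17)→(15.5,7)  cross = 10.5·7 − 15.5·17 = -190.0000; (r_i+r_j)·cross = 26·-190.0000 = -4940.0000
edge 2: (15.5,7)→(18.5,3)  cross = 15.5·3 − 18.5·7 = -83.0000; (r_i+r_j)·cross = 34·-83.0000 = -2822.0000
edge 3: (18.5,3)→(19.5,18.5)  cross = 18.5·18.5 − 19.5·3 = 283.7500; (r_i+r_j)·cross = 38·283.7500 = 10782.5000
edge 4: (19.5,18.5)→(16,35.5)  cross = 19.5·35.5 − 16·18.5 = 396.2500; (r_i+r_j)·cross = 35.5·396.2500 = 14066.8750
edge 5: (16,35.5)→(8,29.5)  cross = 16·29.5 − 8·35.5 = 188.0000; (r_i+r_j)·cross = 24·188.0000 = 4512.0000
Σcross = 421.2500 → A = |Σcross|/2 = 210.6250 mm²
Σ(r_i+r_j)·cross = 18385.0000 → first moment M = |Σ|/6 = 3064.1667
R_c = M/A = 3064.1667/210.6250 = 14.5480 mm
θ = 299° = 5.218534 rad
V = θ·R_c·A = 5.218534·14.5480·210.6250 = 15990.459 mm³

Volume = 15990.459 mm³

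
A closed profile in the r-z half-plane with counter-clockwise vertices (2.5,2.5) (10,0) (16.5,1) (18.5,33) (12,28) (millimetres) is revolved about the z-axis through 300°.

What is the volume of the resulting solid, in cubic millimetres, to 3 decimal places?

Profile (r,z), 5 vertices: (2.5,2.5) (10,0) (16.5,1) (18.5,33) (12,28)
edge 0: (2.5,2.5)→(10,0)  cross = 2.5·0 − 10·2.5 = -25.0000; (r_i+r_j)·cross = 12.5·-25.0000 = -312.5000
edge 1: (10,0)→(16.5,1)  cross = 10·1 − 16.5·0 = 10.0000; (r_i+r_j)·cross = 26.5·10.0000 = 265.0000
edge 2: (16.5,1)→(18.5,33)  cross = 16.5·33 − 18.5·1 = 526.0000; (r_i+r_j)·cross = 35·526.0000 = 18410.0000
edge 3: (18.5,33)→(12,28)  cross = 18.5·28 − 12·33 = 122.0000; (r_i+r_j)·cross = 30.5·122.0000 = 3721.0000
edge 4: (12,28)→(2.5,2.5)  cross = 12·2.5 − 2.5·28 = -40.0000; (r_i+r_j)·cross = 14.5·-40.0000 = -580.0000
Σcross = 593.0000 → A = |Σcross|/2 = 296.5000 mm²
Σ(r_i+r_j)·cross = 21503.5000 → first moment M = |Σ|/6 = 3583.9167
R_c = M/A = 3583.9167/296.5000 = 12.0874 mm
θ = 300° = 5.235988 rad
V = θ·R_c·A = 5.235988·12.0874·296.5000 = 18765.344 mm³

Volume = 18765.344 mm³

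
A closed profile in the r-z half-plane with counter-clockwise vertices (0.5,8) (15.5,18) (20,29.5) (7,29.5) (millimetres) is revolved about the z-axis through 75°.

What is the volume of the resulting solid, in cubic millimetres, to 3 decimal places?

Volume = 2678.262 mm³

Profile (r,z), 4 vertices: (0.5,8) (15.5,18) (20,29.5) (7,29.5)
edge 0: (0.5,8)→(15.5,18)  cross = 0.5·18 − 15.5·8 = -115.0000; (r_i+r_j)·cross = 16·-115.0000 = -1840.0000
edge 1: (15.5,18)→(20,29.5)  cross = 15.5·29.5 − 20·18 = 97.2500; (r_i+r_j)·cross = 35.5·97.2500 = 3452.3750
edge 2: (20,29.5)→(7,29.5)  cross = 20·29.5 − 7·29.5 = 383.5000; (r_i+r_j)·cross = 27·383.5000 = 10354.5000
edge 3: (7,29.5)→(0.5,8)  cross = 7·8 − 0.5·29.5 = 41.2500; (r_i+r_j)·cross = 7.5·41.2500 = 309.3750
Σcross = 407.0000 → A = |Σcross|/2 = 203.5000 mm²
Σ(r_i+r_j)·cross = 12276.2500 → first moment M = |Σ|/6 = 2046.0417
R_c = M/A = 2046.0417/203.5000 = 10.0543 mm
θ = 75° = 1.308997 rad
V = θ·R_c·A = 1.308997·10.0543·203.5000 = 2678.262 mm³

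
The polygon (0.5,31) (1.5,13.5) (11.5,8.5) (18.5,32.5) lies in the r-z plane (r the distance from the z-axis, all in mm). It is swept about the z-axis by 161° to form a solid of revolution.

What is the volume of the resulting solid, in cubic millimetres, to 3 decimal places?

Volume = 7095.551 mm³

Profile (r,z), 4 vertices: (0.5,31) (1.5,13.5) (11.5,8.5) (18.5,32.5)
edge 0: (0.5,31)→(1.5,13.5)  cross = 0.5·13.5 − 1.5·31 = -39.7500; (r_i+r_j)·cross = 2·-39.7500 = -79.5000
edge 1: (1.5,13.5)→(11.5,8.5)  cross = 1.5·8.5 − 11.5·13.5 = -142.5000; (r_i+r_j)·cross = 13·-142.5000 = -1852.5000
edge 2: (11.5,8.5)→(18.5,32.5)  cross = 11.5·32.5 − 18.5·8.5 = 216.5000; (r_i+r_j)·cross = 30·216.5000 = 6495.0000
edge 3: (18.5,32.5)→(0.5,31)  cross = 18.5·31 − 0.5·32.5 = 557.2500; (r_i+r_j)·cross = 19·557.2500 = 10587.7500
Σcross = 591.5000 → A = |Σcross|/2 = 295.7500 mm²
Σ(r_i+r_j)·cross = 15150.7500 → first moment M = |Σ|/6 = 2525.1250
R_c = M/A = 2525.1250/295.7500 = 8.5380 mm
θ = 161° = 2.809980 rad
V = θ·R_c·A = 2.809980·8.5380·295.7500 = 7095.551 mm³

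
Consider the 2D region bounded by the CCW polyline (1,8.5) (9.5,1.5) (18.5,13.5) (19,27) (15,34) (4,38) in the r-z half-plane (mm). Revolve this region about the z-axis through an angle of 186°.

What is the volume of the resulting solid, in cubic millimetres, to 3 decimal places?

Volume = 14886.709 mm³

Profile (r,z), 6 vertices: (1,8.5) (9.5,1.5) (18.5,13.5) (19,27) (15,34) (4,38)
edge 0: (1,8.5)→(9.5,1.5)  cross = 1·1.5 − 9.5·8.5 = -79.2500; (r_i+r_j)·cross = 10.5·-79.2500 = -832.1250
edge 1: (9.5,1.5)→(18.5,13.5)  cross = 9.5·13.5 − 18.5·1.5 = 100.5000; (r_i+r_j)·cross = 28·100.5000 = 2814.0000
edge 2: (18.5,13.5)→(19,27)  cross = 18.5·27 − 19·13.5 = 243.0000; (r_i+r_j)·cross = 37.5·243.0000 = 9112.5000
edge 3: (19,27)→(15,34)  cross = 19·34 − 15·27 = 241.0000; (r_i+r_j)·cross = 34·241.0000 = 8194.0000
edge 4: (15,34)→(4,38)  cross = 15·38 − 4·34 = 434.0000; (r_i+r_j)·cross = 19·434.0000 = 8246.0000
edge 5: (4,38)→(1,8.5)  cross = 4·8.5 − 1·38 = -4.0000; (r_i+r_j)·cross = 5·-4.0000 = -20.0000
Σcross = 935.2500 → A = |Σcross|/2 = 467.6250 mm²
Σ(r_i+r_j)·cross = 27514.3750 → first moment M = |Σ|/6 = 4585.7292
R_c = M/A = 4585.7292/467.6250 = 9.8064 mm
θ = 186° = 3.246312 rad
V = θ·R_c·A = 3.246312·9.8064·467.6250 = 14886.709 mm³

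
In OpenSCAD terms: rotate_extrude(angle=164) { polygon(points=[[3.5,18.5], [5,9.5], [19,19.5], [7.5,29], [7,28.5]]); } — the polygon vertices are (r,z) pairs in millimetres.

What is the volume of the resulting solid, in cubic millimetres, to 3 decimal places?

Volume = 4149.677 mm³

Profile (r,z), 5 vertices: (3.5,18.5) (5,9.5) (19,19.5) (7.5,29) (7,28.5)
edge 0: (3.5,18.5)→(5,9.5)  cross = 3.5·9.5 − 5·18.5 = -59.2500; (r_i+r_j)·cross = 8.5·-59.2500 = -503.6250
edge 1: (5,9.5)→(19,19.5)  cross = 5·19.5 − 19·9.5 = -83.0000; (r_i+r_j)·cross = 24·-83.0000 = -1992.0000
edge 2: (19,19.5)→(7.5,29)  cross = 19·29 − 7.5·19.5 = 404.7500; (r_i+r_j)·cross = 26.5·404.7500 = 10725.8750
edge 3: (7.5,29)→(7,28.5)  cross = 7.5·28.5 − 7·29 = 10.7500; (r_i+r_j)·cross = 14.5·10.7500 = 155.8750
edge 4: (7,28.5)→(3.5,18.5)  cross = 7·18.5 − 3.5·28.5 = 29.7500; (r_i+r_j)·cross = 10.5·29.7500 = 312.3750
Σcross = 303.0000 → A = |Σcross|/2 = 151.5000 mm²
Σ(r_i+r_j)·cross = 8698.5000 → first moment M = |Σ|/6 = 1449.7500
R_c = M/A = 1449.7500/151.5000 = 9.5693 mm
θ = 164° = 2.862340 rad
V = θ·R_c·A = 2.862340·9.5693·151.5000 = 4149.677 mm³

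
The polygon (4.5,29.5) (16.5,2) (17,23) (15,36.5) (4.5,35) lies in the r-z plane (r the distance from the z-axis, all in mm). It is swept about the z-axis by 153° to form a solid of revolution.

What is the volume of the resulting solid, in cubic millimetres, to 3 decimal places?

Volume = 7641.384 mm³

Profile (r,z), 5 vertices: (4.5,29.5) (16.5,2) (17,23) (15,36.5) (4.5,35)
edge 0: (4.5,29.5)→(16.5,2)  cross = 4.5·2 − 16.5·29.5 = -477.7500; (r_i+r_j)·cross = 21·-477.7500 = -10032.7500
edge 1: (16.5,2)→(17,23)  cross = 16.5·23 − 17·2 = 345.5000; (r_i+r_j)·cross = 33.5·345.5000 = 11574.2500
edge 2: (17,23)→(15,36.5)  cross = 17·36.5 − 15·23 = 275.5000; (r_i+r_j)·cross = 32·275.5000 = 8816.0000
edge 3: (15,36.5)→(4.5,35)  cross = 15·35 − 4.5·36.5 = 360.7500; (r_i+r_j)·cross = 19.5·360.7500 = 7034.6250
edge 4: (4.5,35)→(4.5,29.5)  cross = 4.5·29.5 − 4.5·35 = -24.7500; (r_i+r_j)·cross = 9·-24.7500 = -222.7500
Σcross = 479.2500 → A = |Σcross|/2 = 239.6250 mm²
Σ(r_i+r_j)·cross = 17169.3750 → first moment M = |Σ|/6 = 2861.5625
R_c = M/A = 2861.5625/239.6250 = 11.9418 mm
θ = 153° = 2.670354 rad
V = θ·R_c·A = 2.670354·11.9418·239.6250 = 7641.384 mm³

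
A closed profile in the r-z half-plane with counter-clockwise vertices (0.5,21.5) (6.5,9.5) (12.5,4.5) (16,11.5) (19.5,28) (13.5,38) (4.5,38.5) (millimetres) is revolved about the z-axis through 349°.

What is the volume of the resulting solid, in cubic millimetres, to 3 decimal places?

Profile (r,z), 7 vertices: (0.5,21.5) (6.5,9.5) (12.5,4.5) (16,11.5) (19.5,28) (13.5,38) (4.5,38.5)
edge 0: (0.5,21.5)→(6.5,9.5)  cross = 0.5·9.5 − 6.5·21.5 = -135.0000; (r_i+r_j)·cross = 7·-135.0000 = -945.0000
edge 1: (6.5,9.5)→(12.5,4.5)  cross = 6.5·4.5 − 12.5·9.5 = -89.5000; (r_i+r_j)·cross = 19·-89.5000 = -1700.5000
edge 2: (12.5,4.5)→(16,11.5)  cross = 12.5·11.5 − 16·4.5 = 71.7500; (r_i+r_j)·cross = 28.5·71.7500 = 2044.8750
edge 3: (16,11.5)→(19.5,28)  cross = 16·28 − 19.5·11.5 = 223.7500; (r_i+r_j)·cross = 35.5·223.7500 = 7943.1250
edge 4: (19.5,28)→(13.5,38)  cross = 19.5·38 − 13.5·28 = 363.0000; (r_i+r_j)·cross = 33·363.0000 = 11979.0000
edge 5: (13.5,38)→(4.5,38.5)  cross = 13.5·38.5 − 4.5·38 = 348.7500; (r_i+r_j)·cross = 18·348.7500 = 6277.5000
edge 6: (4.5,38.5)→(0.5,21.5)  cross = 4.5·21.5 − 0.5·38.5 = 77.5000; (r_i+r_j)·cross = 5·77.5000 = 387.5000
Σcross = 860.2500 → A = |Σcross|/2 = 430.1250 mm²
Σ(r_i+r_j)·cross = 25986.5000 → first moment M = |Σ|/6 = 4331.0833
R_c = M/A = 4331.0833/430.1250 = 10.0694 mm
θ = 349° = 6.091199 rad
V = θ·R_c·A = 6.091199·10.0694·430.1250 = 26381.491 mm³

Volume = 26381.491 mm³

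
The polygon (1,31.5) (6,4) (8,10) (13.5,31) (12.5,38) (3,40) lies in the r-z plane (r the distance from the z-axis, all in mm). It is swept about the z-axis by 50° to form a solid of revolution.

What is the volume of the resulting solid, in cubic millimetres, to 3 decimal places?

Volume = 1598.503 mm³

Profile (r,z), 6 vertices: (1,31.5) (6,4) (8,10) (13.5,31) (12.5,38) (3,40)
edge 0: (1,31.5)→(6,4)  cross = 1·4 − 6·31.5 = -185.0000; (r_i+r_j)·cross = 7·-185.0000 = -1295.0000
edge 1: (6,4)→(8,10)  cross = 6·10 − 8·4 = 28.0000; (r_i+r_j)·cross = 14·28.0000 = 392.0000
edge 2: (8,10)→(13.5,31)  cross = 8·31 − 13.5·10 = 113.0000; (r_i+r_j)·cross = 21.5·113.0000 = 2429.5000
edge 3: (13.5,31)→(12.5,38)  cross = 13.5·38 − 12.5·31 = 125.5000; (r_i+r_j)·cross = 26·125.5000 = 3263.0000
edge 4: (12.5,38)→(3,40)  cross = 12.5·40 − 3·38 = 386.0000; (r_i+r_j)·cross = 15.5·386.0000 = 5983.0000
edge 5: (3,40)→(1,31.5)  cross = 3·31.5 − 1·40 = 54.5000; (r_i+r_j)·cross = 4·54.5000 = 218.0000
Σcross = 522.0000 → A = |Σcross|/2 = 261.0000 mm²
Σ(r_i+r_j)·cross = 10990.5000 → first moment M = |Σ|/6 = 1831.7500
R_c = M/A = 1831.7500/261.0000 = 7.0182 mm
θ = 50° = 0.872665 rad
V = θ·R_c·A = 0.872665·7.0182·261.0000 = 1598.503 mm³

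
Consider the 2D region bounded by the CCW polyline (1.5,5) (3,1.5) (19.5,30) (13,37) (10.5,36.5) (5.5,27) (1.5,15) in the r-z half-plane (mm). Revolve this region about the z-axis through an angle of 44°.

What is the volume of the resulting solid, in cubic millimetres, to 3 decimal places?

Profile (r,z), 7 vertices: (1.5,5) (3,1.5) (19.5,30) (13,37) (10.5,36.5) (5.5,27) (1.5,15)
edge 0: (1.5,5)→(3,1.5)  cross = 1.5·1.5 − 3·5 = -12.7500; (r_i+r_j)·cross = 4.5·-12.7500 = -57.3750
edge 1: (3,1.5)→(19.5,30)  cross = 3·30 − 19.5·1.5 = 60.7500; (r_i+r_j)·cross = 22.5·60.7500 = 1366.8750
edge 2: (19.5,30)→(13,37)  cross = 19.5·37 − 13·30 = 331.5000; (r_i+r_j)·cross = 32.5·331.5000 = 10773.7500
edge 3: (13,37)→(10.5,36.5)  cross = 13·36.5 − 10.5·37 = 86.0000; (r_i+r_j)·cross = 23.5·86.0000 = 2021.0000
edge 4: (10.5,36.5)→(5.5,27)  cross = 10.5·27 − 5.5·36.5 = 82.7500; (r_i+r_j)·cross = 16·82.7500 = 1324.0000
edge 5: (5.5,27)→(1.5,15)  cross = 5.5·15 − 1.5·27 = 42.0000; (r_i+r_j)·cross = 7·42.0000 = 294.0000
edge 6: (1.5,15)→(1.5,5)  cross = 1.5·5 − 1.5·15 = -15.0000; (r_i+r_j)·cross = 3·-15.0000 = -45.0000
Σcross = 575.2500 → A = |Σcross|/2 = 287.6250 mm²
Σ(r_i+r_j)·cross = 15677.2500 → first moment M = |Σ|/6 = 2612.8750
R_c = M/A = 2612.8750/287.6250 = 9.0843 mm
θ = 44° = 0.767945 rad
V = θ·R_c·A = 0.767945·9.0843·287.6250 = 2006.544 mm³

Volume = 2006.544 mm³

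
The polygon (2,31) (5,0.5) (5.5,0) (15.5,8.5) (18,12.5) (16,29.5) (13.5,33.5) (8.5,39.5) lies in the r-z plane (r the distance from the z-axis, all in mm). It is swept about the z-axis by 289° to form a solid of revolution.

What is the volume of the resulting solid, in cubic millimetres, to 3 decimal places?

Profile (r,z), 8 vertices: (2,31) (5,0.5) (5.5,0) (15.5,8.5) (18,12.5) (16,29.5) (13.5,33.5) (8.5,39.5)
edge 0: (2,31)→(5,0.5)  cross = 2·0.5 − 5·31 = -154.0000; (r_i+r_j)·cross = 7·-154.0000 = -1078.0000
edge 1: (5,0.5)→(5.5,0)  cross = 5·0 − 5.5·0.5 = -2.7500; (r_i+r_j)·cross = 10.5·-2.7500 = -28.8750
edge 2: (5.5,0)→(15.5,8.5)  cross = 5.5·8.5 − 15.5·0 = 46.7500; (r_i+r_j)·cross = 21·46.7500 = 981.7500
edge 3: (15.5,8.5)→(18,12.5)  cross = 15.5·12.5 − 18·8.5 = 40.7500; (r_i+r_j)·cross = 33.5·40.7500 = 1365.1250
edge 4: (18,12.5)→(16,29.5)  cross = 18·29.5 − 16·12.5 = 331.0000; (r_i+r_j)·cross = 34·331.0000 = 11254.0000
edge 5: (16,29.5)→(13.5,33.5)  cross = 16·33.5 − 13.5·29.5 = 137.7500; (r_i+r_j)·cross = 29.5·137.7500 = 4063.6250
edge 6: (13.5,33.5)→(8.5,39.5)  cross = 13.5·39.5 − 8.5·33.5 = 248.5000; (r_i+r_j)·cross = 22·248.5000 = 5467.0000
edge 7: (8.5,39.5)→(2,31)  cross = 8.5·31 − 2·39.5 = 184.5000; (r_i+r_j)·cross = 10.5·184.5000 = 1937.2500
Σcross = 832.5000 → A = |Σcross|/2 = 416.2500 mm²
Σ(r_i+r_j)·cross = 23961.8750 → first moment M = |Σ|/6 = 3993.6458
R_c = M/A = 3993.6458/416.2500 = 9.5943 mm
θ = 289° = 5.044002 rad
V = θ·R_c·A = 5.044002·9.5943·416.2500 = 20143.956 mm³

Volume = 20143.956 mm³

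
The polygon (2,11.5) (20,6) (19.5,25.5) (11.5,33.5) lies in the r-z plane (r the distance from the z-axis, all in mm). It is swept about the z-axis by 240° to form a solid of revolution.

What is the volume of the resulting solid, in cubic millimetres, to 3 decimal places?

Volume = 15895.324 mm³

Profile (r,z), 4 vertices: (2,11.5) (20,6) (19.5,25.5) (11.5,33.5)
edge 0: (2,11.5)→(20,6)  cross = 2·6 − 20·11.5 = -218.0000; (r_i+r_j)·cross = 22·-218.0000 = -4796.0000
edge 1: (20,6)→(19.5,25.5)  cross = 20·25.5 − 19.5·6 = 393.0000; (r_i+r_j)·cross = 39.5·393.0000 = 15523.5000
edge 2: (19.5,25.5)→(11.5,33.5)  cross = 19.5·33.5 − 11.5·25.5 = 360.0000; (r_i+r_j)·cross = 31·360.0000 = 11160.0000
edge 3: (11.5,33.5)→(2,11.5)  cross = 11.5·11.5 − 2·33.5 = 65.2500; (r_i+r_j)·cross = 13.5·65.2500 = 880.8750
Σcross = 600.2500 → A = |Σcross|/2 = 300.1250 mm²
Σ(r_i+r_j)·cross = 22768.3750 → first moment M = |Σ|/6 = 3794.7292
R_c = M/A = 3794.7292/300.1250 = 12.6438 mm
θ = 240° = 4.188790 rad
V = θ·R_c·A = 4.188790·12.6438·300.1250 = 15895.324 mm³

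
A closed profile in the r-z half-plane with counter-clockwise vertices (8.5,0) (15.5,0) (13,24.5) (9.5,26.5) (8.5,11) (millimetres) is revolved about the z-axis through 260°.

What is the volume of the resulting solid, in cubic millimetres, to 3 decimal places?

Profile (r,z), 5 vertices: (8.5,0) (15.5,0) (13,24.5) (9.5,26.5) (8.5,11)
edge 0: (8.5,0)→(15.5,0)  cross = 8.5·0 − 15.5·0 = 0.0000; (r_i+r_j)·cross = 24·0.0000 = 0.0000
edge 1: (15.5,0)→(13,24.5)  cross = 15.5·24.5 − 13·0 = 379.7500; (r_i+r_j)·cross = 28.5·379.7500 = 10822.8750
edge 2: (13,24.5)→(9.5,26.5)  cross = 13·26.5 − 9.5·24.5 = 111.7500; (r_i+r_j)·cross = 22.5·111.7500 = 2514.3750
edge 3: (9.5,26.5)→(8.5,11)  cross = 9.5·11 − 8.5·26.5 = -120.7500; (r_i+r_j)·cross = 18·-120.7500 = -2173.5000
edge 4: (8.5,11)→(8.5,0)  cross = 8.5·0 − 8.5·11 = -93.5000; (r_i+r_j)·cross = 17·-93.5000 = -1589.5000
Σcross = 277.2500 → A = |Σcross|/2 = 138.6250 mm²
Σ(r_i+r_j)·cross = 9574.2500 → first moment M = |Σ|/6 = 1595.7083
R_c = M/A = 1595.7083/138.6250 = 11.5110 mm
θ = 260° = 4.537856 rad
V = θ·R_c·A = 4.537856·11.5110·138.6250 = 7241.095 mm³

Volume = 7241.095 mm³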